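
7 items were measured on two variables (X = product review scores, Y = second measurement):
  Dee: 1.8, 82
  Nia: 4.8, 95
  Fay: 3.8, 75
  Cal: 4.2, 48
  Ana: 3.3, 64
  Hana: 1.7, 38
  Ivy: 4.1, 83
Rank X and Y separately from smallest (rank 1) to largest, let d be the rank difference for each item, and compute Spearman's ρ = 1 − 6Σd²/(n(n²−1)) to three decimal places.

0.536

Ranks of variable 1: 2, 7, 4, 6, 3, 1, 5
Ranks of variable 2: 5, 7, 4, 2, 3, 1, 6
d = r₁ − r₂: -3, 0, 0, 4, 0, 0, -1
d²: 9, 0, 0, 16, 0, 0, 1; Σd² = 26
ρ = 1 − 6·26/(7·48) = 1 − 156/336 = 0.536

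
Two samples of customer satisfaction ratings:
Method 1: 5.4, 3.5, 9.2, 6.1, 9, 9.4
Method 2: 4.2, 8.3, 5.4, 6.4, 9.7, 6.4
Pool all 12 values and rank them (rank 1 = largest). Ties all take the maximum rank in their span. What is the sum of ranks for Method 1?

39

Sorted (descending): 9.7, 9.4, 9.2, 9, 8.3, 6.4, 6.4, 6.1, 5.4, 5.4, 4.2, 3.5
The 2 values of 6.4 occupy positions 6–7 → each gets rank 7.
The 2 values of 5.4 occupy positions 9–10 → each gets rank 10.
Method 1 values → pooled ranks: 5.4→10, 3.5→12, 9.2→3, 6.1→8, 9→4, 9.4→2
Rank sum = 10 + 12 + 3 + 8 + 4 + 2 = 39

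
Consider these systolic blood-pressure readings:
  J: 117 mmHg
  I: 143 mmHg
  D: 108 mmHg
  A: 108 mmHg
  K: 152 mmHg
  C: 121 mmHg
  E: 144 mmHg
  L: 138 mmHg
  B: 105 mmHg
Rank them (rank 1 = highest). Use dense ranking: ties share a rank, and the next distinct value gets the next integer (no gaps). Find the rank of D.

Sorted (descending): 152, 144, 143, 138, 121, 117, 108, 108, 105
The 2 values of 108 share dense rank 7.
Remaining distinct values take the next consecutive integers.
D has value 108 mmHg → rank 7.

7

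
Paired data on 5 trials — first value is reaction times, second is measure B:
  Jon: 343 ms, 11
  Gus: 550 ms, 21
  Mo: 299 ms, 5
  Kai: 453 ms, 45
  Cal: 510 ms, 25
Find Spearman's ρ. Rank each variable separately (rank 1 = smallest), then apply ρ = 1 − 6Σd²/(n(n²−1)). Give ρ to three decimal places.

Ranks of variable 1: 2, 5, 1, 3, 4
Ranks of variable 2: 2, 3, 1, 5, 4
d = r₁ − r₂: 0, 2, 0, -2, 0
d²: 0, 4, 0, 4, 0; Σd² = 8
ρ = 1 − 6·8/(5·24) = 1 − 48/120 = 0.600

0.600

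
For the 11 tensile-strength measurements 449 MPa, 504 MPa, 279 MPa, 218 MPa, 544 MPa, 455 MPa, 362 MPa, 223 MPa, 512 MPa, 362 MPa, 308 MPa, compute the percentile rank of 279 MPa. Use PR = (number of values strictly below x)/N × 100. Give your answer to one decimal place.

N = 11.
Strictly below 279: 2. Equal to 279: 1.
PR = 2/11 × 100 = 18.2

18.2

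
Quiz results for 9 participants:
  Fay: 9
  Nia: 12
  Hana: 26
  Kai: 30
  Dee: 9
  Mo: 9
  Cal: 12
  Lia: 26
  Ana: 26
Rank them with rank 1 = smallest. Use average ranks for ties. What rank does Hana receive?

7

Sorted (ascending): 9, 9, 9, 12, 12, 26, 26, 26, 30
The 3 values of 9 occupy positions 1–3 → average rank 2.
The 2 values of 12 occupy positions 4–5 → average rank (4+5)/2 = 4.5.
The 3 values of 26 occupy positions 6–8 → average rank 7.
Hana has value 26 → rank 7.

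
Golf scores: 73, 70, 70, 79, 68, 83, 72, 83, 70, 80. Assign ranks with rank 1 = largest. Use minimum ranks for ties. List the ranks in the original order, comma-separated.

5, 7, 7, 4, 10, 1, 6, 1, 7, 3

Sorted (descending): 83, 83, 80, 79, 73, 72, 70, 70, 70, 68
The 2 values of 83 occupy positions 1–2 → each gets rank 1.
The 3 values of 70 occupy positions 7–9 → each gets rank 7.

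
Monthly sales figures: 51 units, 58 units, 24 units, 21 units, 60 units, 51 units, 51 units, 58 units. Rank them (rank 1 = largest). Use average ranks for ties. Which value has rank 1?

60

Sorted (descending): 60, 58, 58, 51, 51, 51, 24, 21
The 2 values of 58 occupy positions 2–3 → average rank (2+3)/2 = 2.5.
The 3 values of 51 occupy positions 4–6 → average rank 5.
Rank 1 → value 60.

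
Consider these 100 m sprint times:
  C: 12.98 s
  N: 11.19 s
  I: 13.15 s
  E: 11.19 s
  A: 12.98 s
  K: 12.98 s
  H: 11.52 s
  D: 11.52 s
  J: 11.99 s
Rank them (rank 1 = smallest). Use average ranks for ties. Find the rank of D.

3.5

Sorted (ascending): 11.19, 11.19, 11.52, 11.52, 11.99, 12.98, 12.98, 12.98, 13.15
The 2 values of 11.19 occupy positions 1–2 → average rank (1+2)/2 = 1.5.
The 2 values of 11.52 occupy positions 3–4 → average rank (3+4)/2 = 3.5.
The 3 values of 12.98 occupy positions 6–8 → average rank 7.
D has value 11.52 s → rank 3.5.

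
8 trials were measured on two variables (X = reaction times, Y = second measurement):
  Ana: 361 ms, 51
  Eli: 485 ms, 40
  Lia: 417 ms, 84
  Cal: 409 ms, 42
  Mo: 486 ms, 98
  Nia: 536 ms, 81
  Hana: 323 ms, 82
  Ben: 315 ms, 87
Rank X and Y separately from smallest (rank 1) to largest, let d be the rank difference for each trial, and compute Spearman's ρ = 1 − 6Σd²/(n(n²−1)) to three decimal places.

Ranks of variable 1: 3, 6, 5, 4, 7, 8, 2, 1
Ranks of variable 2: 3, 1, 6, 2, 8, 4, 5, 7
d = r₁ − r₂: 0, 5, -1, 2, -1, 4, -3, -6
d²: 0, 25, 1, 4, 1, 16, 9, 36; Σd² = 92
ρ = 1 − 6·92/(8·63) = 1 − 552/504 = -0.095

-0.095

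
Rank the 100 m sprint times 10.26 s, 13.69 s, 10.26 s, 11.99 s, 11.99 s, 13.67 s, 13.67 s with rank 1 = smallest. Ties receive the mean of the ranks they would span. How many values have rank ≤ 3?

2

Sorted (ascending): 10.26, 10.26, 11.99, 11.99, 13.67, 13.67, 13.69
The 2 values of 10.26 occupy positions 1–2 → average rank (1+2)/2 = 1.5.
The 2 values of 11.99 occupy positions 3–4 → average rank (3+4)/2 = 3.5.
The 2 values of 13.67 occupy positions 5–6 → average rank (5+6)/2 = 5.5.
Ranks ≤ 3: {1.5, 1.5} → 2 values.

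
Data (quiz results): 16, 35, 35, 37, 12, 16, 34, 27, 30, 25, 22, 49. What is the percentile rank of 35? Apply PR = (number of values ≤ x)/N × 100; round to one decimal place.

83.3

N = 12.
Strictly below 35: 8. Equal to 35: 2.
PR = 10/12 × 100 = 83.3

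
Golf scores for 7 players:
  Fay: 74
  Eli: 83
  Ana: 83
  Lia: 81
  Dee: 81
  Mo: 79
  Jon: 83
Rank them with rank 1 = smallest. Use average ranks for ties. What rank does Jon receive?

Sorted (ascending): 74, 79, 81, 81, 83, 83, 83
The 2 values of 81 occupy positions 3–4 → average rank (3+4)/2 = 3.5.
The 3 values of 83 occupy positions 5–7 → average rank 6.
Jon has value 83 → rank 6.

6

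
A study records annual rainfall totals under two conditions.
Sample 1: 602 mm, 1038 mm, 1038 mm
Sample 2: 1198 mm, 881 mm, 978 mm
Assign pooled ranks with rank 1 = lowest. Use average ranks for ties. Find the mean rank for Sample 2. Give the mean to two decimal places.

Sorted (ascending): 602, 881, 978, 1038, 1038, 1198
The 2 values of 1038 occupy positions 4–5 → average rank (4+5)/2 = 4.5.
Sample 2 values → pooled ranks: 1198→6, 881→2, 978→3
Mean rank = (6 + 2 + 3) / 3 = 3.67

3.67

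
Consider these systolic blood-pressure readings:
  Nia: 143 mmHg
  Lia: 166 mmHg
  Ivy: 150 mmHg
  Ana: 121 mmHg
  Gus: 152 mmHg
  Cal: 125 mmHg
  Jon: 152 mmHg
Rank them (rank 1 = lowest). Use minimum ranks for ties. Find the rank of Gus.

5

Sorted (ascending): 121, 125, 143, 150, 152, 152, 166
The 2 values of 152 occupy positions 5–6 → each gets rank 5.
Gus has value 152 mmHg → rank 5.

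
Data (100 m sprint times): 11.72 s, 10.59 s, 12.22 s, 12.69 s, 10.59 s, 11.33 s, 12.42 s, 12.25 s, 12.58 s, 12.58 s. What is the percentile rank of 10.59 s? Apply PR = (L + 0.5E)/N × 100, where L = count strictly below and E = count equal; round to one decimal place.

N = 10.
Strictly below 10.59: 0. Equal to 10.59: 2.
PR = (0 + 0.5·2)/10 × 100 = 10.0

10.0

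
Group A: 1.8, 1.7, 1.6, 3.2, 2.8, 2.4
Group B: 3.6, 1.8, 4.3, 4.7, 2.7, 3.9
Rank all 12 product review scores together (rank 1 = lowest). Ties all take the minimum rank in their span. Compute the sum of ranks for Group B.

Sorted (ascending): 1.6, 1.7, 1.8, 1.8, 2.4, 2.7, 2.8, 3.2, 3.6, 3.9, 4.3, 4.7
The 2 values of 1.8 occupy positions 3–4 → each gets rank 3.
Group B values → pooled ranks: 3.6→9, 1.8→3, 4.3→11, 4.7→12, 2.7→6, 3.9→10
Rank sum = 9 + 3 + 11 + 12 + 6 + 10 = 51

51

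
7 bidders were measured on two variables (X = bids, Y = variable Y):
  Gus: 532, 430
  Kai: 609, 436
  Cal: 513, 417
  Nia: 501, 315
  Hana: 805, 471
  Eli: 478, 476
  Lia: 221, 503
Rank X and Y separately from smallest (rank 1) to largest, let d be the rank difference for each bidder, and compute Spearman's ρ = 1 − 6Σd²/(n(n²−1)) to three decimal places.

Ranks of variable 1: 5, 6, 4, 3, 7, 2, 1
Ranks of variable 2: 3, 4, 2, 1, 5, 6, 7
d = r₁ − r₂: 2, 2, 2, 2, 2, -4, -6
d²: 4, 4, 4, 4, 4, 16, 36; Σd² = 72
ρ = 1 − 6·72/(7·48) = 1 − 432/336 = -0.286

-0.286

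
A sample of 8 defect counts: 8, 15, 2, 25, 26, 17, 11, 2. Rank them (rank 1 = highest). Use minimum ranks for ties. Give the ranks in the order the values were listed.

Sorted (descending): 26, 25, 17, 15, 11, 8, 2, 2
The 2 values of 2 occupy positions 7–8 → each gets rank 7.

6, 4, 7, 2, 1, 3, 5, 7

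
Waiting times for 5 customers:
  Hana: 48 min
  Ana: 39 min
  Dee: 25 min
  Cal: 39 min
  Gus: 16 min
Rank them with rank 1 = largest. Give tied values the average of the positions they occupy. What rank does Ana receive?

2.5

Sorted (descending): 48, 39, 39, 25, 16
The 2 values of 39 occupy positions 2–3 → average rank (2+3)/2 = 2.5.
Ana has value 39 min → rank 2.5.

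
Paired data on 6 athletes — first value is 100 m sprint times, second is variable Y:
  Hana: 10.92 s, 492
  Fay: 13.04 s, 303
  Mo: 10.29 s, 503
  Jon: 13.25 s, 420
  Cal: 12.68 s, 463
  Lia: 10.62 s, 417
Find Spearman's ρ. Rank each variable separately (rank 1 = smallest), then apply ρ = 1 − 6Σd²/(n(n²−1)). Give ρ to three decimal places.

Ranks of variable 1: 3, 5, 1, 6, 4, 2
Ranks of variable 2: 5, 1, 6, 3, 4, 2
d = r₁ − r₂: -2, 4, -5, 3, 0, 0
d²: 4, 16, 25, 9, 0, 0; Σd² = 54
ρ = 1 − 6·54/(6·35) = 1 − 324/210 = -0.543

-0.543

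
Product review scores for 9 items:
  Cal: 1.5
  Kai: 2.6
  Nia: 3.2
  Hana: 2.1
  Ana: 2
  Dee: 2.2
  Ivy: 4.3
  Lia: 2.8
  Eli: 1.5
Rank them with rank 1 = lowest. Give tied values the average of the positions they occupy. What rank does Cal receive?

1.5

Sorted (ascending): 1.5, 1.5, 2, 2.1, 2.2, 2.6, 2.8, 3.2, 4.3
The 2 values of 1.5 occupy positions 1–2 → average rank (1+2)/2 = 1.5.
Cal has value 1.5 → rank 1.5.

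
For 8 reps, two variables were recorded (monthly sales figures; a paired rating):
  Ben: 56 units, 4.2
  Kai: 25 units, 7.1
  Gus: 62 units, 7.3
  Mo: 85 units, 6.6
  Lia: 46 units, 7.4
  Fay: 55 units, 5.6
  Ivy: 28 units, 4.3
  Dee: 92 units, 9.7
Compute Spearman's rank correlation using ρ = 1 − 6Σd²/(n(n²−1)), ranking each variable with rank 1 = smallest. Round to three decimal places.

0.310

Ranks of variable 1: 5, 1, 6, 7, 3, 4, 2, 8
Ranks of variable 2: 1, 5, 6, 4, 7, 3, 2, 8
d = r₁ − r₂: 4, -4, 0, 3, -4, 1, 0, 0
d²: 16, 16, 0, 9, 16, 1, 0, 0; Σd² = 58
ρ = 1 − 6·58/(8·63) = 1 − 348/504 = 0.310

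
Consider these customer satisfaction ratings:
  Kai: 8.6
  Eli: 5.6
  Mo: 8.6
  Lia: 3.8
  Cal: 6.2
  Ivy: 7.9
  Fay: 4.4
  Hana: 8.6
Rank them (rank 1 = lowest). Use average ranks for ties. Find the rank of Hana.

Sorted (ascending): 3.8, 4.4, 5.6, 6.2, 7.9, 8.6, 8.6, 8.6
The 3 values of 8.6 occupy positions 6–8 → average rank 7.
Hana has value 8.6 → rank 7.

7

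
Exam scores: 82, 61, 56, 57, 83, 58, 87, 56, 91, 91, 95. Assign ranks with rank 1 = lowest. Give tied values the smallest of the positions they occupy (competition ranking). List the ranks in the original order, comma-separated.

Sorted (ascending): 56, 56, 57, 58, 61, 82, 83, 87, 91, 91, 95
The 2 values of 56 occupy positions 1–2 → each gets rank 1.
The 2 values of 91 occupy positions 9–10 → each gets rank 9.

6, 5, 1, 3, 7, 4, 8, 1, 9, 9, 11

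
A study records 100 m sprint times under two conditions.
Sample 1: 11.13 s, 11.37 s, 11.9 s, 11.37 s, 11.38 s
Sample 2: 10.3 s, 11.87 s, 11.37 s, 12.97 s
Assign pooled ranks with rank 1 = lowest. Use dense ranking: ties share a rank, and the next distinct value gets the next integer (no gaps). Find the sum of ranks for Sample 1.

18

Sorted (ascending): 10.3, 11.13, 11.37, 11.37, 11.37, 11.38, 11.87, 11.9, 12.97
The 3 values of 11.37 share dense rank 3.
Remaining distinct values take the next consecutive integers.
Sample 1 values → pooled ranks: 11.13→2, 11.37→3, 11.9→6, 11.37→3, 11.38→4
Rank sum = 2 + 3 + 6 + 3 + 4 = 18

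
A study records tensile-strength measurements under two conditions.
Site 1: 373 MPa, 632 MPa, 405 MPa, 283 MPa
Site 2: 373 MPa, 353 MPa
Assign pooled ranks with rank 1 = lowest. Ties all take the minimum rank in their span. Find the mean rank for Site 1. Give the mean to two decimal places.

Sorted (ascending): 283, 353, 373, 373, 405, 632
The 2 values of 373 occupy positions 3–4 → each gets rank 3.
Site 1 values → pooled ranks: 373→3, 632→6, 405→5, 283→1
Mean rank = (3 + 6 + 5 + 1) / 4 = 3.75

3.75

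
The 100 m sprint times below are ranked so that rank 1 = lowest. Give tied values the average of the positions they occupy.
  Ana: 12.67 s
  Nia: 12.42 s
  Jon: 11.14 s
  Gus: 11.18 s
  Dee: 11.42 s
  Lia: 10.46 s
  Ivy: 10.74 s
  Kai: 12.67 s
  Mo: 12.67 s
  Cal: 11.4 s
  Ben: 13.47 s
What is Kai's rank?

Sorted (ascending): 10.46, 10.74, 11.14, 11.18, 11.4, 11.42, 12.42, 12.67, 12.67, 12.67, 13.47
The 3 values of 12.67 occupy positions 8–10 → average rank 9.
Kai has value 12.67 s → rank 9.

9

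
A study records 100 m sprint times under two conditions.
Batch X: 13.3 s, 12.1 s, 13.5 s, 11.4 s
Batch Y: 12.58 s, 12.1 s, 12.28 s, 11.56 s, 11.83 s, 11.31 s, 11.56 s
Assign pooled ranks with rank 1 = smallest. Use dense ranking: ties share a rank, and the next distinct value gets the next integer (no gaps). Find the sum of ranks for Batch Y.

29

Sorted (ascending): 11.31, 11.4, 11.56, 11.56, 11.83, 12.1, 12.1, 12.28, 12.58, 13.3, 13.5
The 2 values of 11.56 share dense rank 3.
The 2 values of 12.1 share dense rank 5.
Remaining distinct values take the next consecutive integers.
Batch Y values → pooled ranks: 12.58→7, 12.1→5, 12.28→6, 11.56→3, 11.83→4, 11.31→1, 11.56→3
Rank sum = 7 + 5 + 6 + 3 + 4 + 1 + 3 = 29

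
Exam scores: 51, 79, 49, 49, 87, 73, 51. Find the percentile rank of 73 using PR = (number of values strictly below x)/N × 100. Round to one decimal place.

N = 7.
Strictly below 73: 4. Equal to 73: 1.
PR = 4/7 × 100 = 57.1

57.1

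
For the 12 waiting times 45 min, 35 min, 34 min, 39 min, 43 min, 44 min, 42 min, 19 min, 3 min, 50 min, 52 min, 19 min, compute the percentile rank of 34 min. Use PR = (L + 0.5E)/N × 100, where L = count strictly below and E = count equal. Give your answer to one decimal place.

29.2

N = 12.
Strictly below 34: 3. Equal to 34: 1.
PR = (3 + 0.5·1)/12 × 100 = 29.2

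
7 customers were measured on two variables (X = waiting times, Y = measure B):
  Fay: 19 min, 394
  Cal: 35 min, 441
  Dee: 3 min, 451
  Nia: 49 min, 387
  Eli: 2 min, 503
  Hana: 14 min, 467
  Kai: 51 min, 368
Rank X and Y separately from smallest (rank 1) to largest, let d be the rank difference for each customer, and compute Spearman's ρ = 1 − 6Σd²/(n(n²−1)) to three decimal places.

-0.929

Ranks of variable 1: 4, 5, 2, 6, 1, 3, 7
Ranks of variable 2: 3, 4, 5, 2, 7, 6, 1
d = r₁ − r₂: 1, 1, -3, 4, -6, -3, 6
d²: 1, 1, 9, 16, 36, 9, 36; Σd² = 108
ρ = 1 − 6·108/(7·48) = 1 − 648/336 = -0.929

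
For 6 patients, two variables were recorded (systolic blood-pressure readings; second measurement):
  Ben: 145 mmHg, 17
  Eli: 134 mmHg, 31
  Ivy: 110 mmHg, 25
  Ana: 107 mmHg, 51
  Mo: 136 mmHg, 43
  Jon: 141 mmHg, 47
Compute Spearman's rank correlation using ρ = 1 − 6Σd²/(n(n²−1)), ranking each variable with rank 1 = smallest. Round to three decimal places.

-0.429

Ranks of variable 1: 6, 3, 2, 1, 4, 5
Ranks of variable 2: 1, 3, 2, 6, 4, 5
d = r₁ − r₂: 5, 0, 0, -5, 0, 0
d²: 25, 0, 0, 25, 0, 0; Σd² = 50
ρ = 1 − 6·50/(6·35) = 1 − 300/210 = -0.429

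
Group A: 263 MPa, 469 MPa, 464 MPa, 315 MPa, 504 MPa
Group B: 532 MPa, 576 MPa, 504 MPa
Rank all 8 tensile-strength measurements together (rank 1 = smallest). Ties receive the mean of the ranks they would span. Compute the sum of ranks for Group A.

Sorted (ascending): 263, 315, 464, 469, 504, 504, 532, 576
The 2 values of 504 occupy positions 5–6 → average rank (5+6)/2 = 5.5.
Group A values → pooled ranks: 263→1, 469→4, 464→3, 315→2, 504→5.5
Rank sum = 1 + 4 + 3 + 2 + 5.5 = 15.5

15.5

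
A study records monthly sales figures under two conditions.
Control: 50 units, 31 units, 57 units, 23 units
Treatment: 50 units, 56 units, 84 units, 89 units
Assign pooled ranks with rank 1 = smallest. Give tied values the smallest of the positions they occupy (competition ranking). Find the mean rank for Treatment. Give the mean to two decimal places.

5.75

Sorted (ascending): 23, 31, 50, 50, 56, 57, 84, 89
The 2 values of 50 occupy positions 3–4 → each gets rank 3.
Treatment values → pooled ranks: 50→3, 56→5, 84→7, 89→8
Mean rank = (3 + 5 + 7 + 8) / 4 = 5.75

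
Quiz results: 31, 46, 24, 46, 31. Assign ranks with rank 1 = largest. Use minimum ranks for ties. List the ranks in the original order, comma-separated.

Sorted (descending): 46, 46, 31, 31, 24
The 2 values of 46 occupy positions 1–2 → each gets rank 1.
The 2 values of 31 occupy positions 3–4 → each gets rank 3.

3, 1, 5, 1, 3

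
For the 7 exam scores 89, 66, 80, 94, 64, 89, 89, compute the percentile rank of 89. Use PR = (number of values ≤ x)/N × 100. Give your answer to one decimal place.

85.7

N = 7.
Strictly below 89: 3. Equal to 89: 3.
PR = 6/7 × 100 = 85.7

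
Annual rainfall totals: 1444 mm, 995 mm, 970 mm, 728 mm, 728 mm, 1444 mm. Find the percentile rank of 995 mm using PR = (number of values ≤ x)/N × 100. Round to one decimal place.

66.7

N = 6.
Strictly below 995: 3. Equal to 995: 1.
PR = 4/6 × 100 = 66.7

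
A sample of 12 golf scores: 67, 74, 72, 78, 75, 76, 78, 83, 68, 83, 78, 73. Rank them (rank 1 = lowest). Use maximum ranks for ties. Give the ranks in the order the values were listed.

1, 5, 3, 10, 6, 7, 10, 12, 2, 12, 10, 4

Sorted (ascending): 67, 68, 72, 73, 74, 75, 76, 78, 78, 78, 83, 83
The 3 values of 78 occupy positions 8–10 → each gets rank 10.
The 2 values of 83 occupy positions 11–12 → each gets rank 12.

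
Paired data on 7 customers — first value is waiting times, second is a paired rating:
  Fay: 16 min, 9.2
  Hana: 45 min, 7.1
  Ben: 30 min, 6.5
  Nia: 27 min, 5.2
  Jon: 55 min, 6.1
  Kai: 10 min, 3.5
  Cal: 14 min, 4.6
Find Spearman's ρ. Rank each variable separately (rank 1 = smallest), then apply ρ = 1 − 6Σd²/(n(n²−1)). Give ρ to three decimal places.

0.536

Ranks of variable 1: 3, 6, 5, 4, 7, 1, 2
Ranks of variable 2: 7, 6, 5, 3, 4, 1, 2
d = r₁ − r₂: -4, 0, 0, 1, 3, 0, 0
d²: 16, 0, 0, 1, 9, 0, 0; Σd² = 26
ρ = 1 − 6·26/(7·48) = 1 − 156/336 = 0.536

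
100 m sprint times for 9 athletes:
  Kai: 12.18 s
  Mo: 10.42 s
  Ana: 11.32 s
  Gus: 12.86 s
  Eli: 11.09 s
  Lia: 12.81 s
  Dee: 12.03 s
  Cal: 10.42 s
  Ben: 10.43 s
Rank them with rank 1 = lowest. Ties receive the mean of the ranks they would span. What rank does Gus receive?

Sorted (ascending): 10.42, 10.42, 10.43, 11.09, 11.32, 12.03, 12.18, 12.81, 12.86
The 2 values of 10.42 occupy positions 1–2 → average rank (1+2)/2 = 1.5.
Gus has value 12.86 s → rank 9.

9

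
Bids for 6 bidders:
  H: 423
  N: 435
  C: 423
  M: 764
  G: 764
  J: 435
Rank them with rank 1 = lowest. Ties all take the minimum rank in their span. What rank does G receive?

Sorted (ascending): 423, 423, 435, 435, 764, 764
The 2 values of 423 occupy positions 1–2 → each gets rank 1.
The 2 values of 435 occupy positions 3–4 → each gets rank 3.
The 2 values of 764 occupy positions 5–6 → each gets rank 5.
G has value 764 → rank 5.

5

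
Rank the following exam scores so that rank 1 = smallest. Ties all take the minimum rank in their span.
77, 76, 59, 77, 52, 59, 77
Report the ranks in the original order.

Sorted (ascending): 52, 59, 59, 76, 77, 77, 77
The 2 values of 59 occupy positions 2–3 → each gets rank 2.
The 3 values of 77 occupy positions 5–7 → each gets rank 5.

5, 4, 2, 5, 1, 2, 5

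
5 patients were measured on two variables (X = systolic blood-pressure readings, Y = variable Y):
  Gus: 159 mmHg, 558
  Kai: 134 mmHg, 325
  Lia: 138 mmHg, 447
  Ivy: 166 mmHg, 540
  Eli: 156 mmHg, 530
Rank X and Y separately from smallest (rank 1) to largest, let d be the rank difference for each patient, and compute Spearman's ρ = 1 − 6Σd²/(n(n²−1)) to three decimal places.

0.900

Ranks of variable 1: 4, 1, 2, 5, 3
Ranks of variable 2: 5, 1, 2, 4, 3
d = r₁ − r₂: -1, 0, 0, 1, 0
d²: 1, 0, 0, 1, 0; Σd² = 2
ρ = 1 − 6·2/(5·24) = 1 − 12/120 = 0.900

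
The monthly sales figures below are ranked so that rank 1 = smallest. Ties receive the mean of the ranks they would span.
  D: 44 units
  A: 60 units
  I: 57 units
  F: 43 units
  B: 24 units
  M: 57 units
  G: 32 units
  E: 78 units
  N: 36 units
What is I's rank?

Sorted (ascending): 24, 32, 36, 43, 44, 57, 57, 60, 78
The 2 values of 57 occupy positions 6–7 → average rank (6+7)/2 = 6.5.
I has value 57 units → rank 6.5.

6.5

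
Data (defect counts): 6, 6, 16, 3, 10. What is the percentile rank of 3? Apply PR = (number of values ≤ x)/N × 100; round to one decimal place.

20.0

N = 5.
Strictly below 3: 0. Equal to 3: 1.
PR = 1/5 × 100 = 20.0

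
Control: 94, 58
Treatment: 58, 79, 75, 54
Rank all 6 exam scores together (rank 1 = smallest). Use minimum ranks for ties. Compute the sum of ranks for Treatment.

Sorted (ascending): 54, 58, 58, 75, 79, 94
The 2 values of 58 occupy positions 2–3 → each gets rank 2.
Treatment values → pooled ranks: 58→2, 79→5, 75→4, 54→1
Rank sum = 2 + 5 + 4 + 1 = 12

12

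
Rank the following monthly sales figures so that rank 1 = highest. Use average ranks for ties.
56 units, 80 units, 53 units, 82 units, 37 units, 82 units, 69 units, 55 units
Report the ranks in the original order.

Sorted (descending): 82, 82, 80, 69, 56, 55, 53, 37
The 2 values of 82 occupy positions 1–2 → average rank (1+2)/2 = 1.5.

5, 3, 7, 1.5, 8, 1.5, 4, 6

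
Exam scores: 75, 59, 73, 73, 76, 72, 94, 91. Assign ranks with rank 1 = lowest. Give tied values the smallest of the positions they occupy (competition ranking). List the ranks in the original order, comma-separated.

Sorted (ascending): 59, 72, 73, 73, 75, 76, 91, 94
The 2 values of 73 occupy positions 3–4 → each gets rank 3.

5, 1, 3, 3, 6, 2, 8, 7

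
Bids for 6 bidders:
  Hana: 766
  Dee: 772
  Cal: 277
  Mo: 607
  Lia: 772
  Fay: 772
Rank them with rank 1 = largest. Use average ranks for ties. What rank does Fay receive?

2

Sorted (descending): 772, 772, 772, 766, 607, 277
The 3 values of 772 occupy positions 1–3 → average rank 2.
Fay has value 772 → rank 2.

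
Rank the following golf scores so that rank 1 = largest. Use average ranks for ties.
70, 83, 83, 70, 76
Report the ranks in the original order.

4.5, 1.5, 1.5, 4.5, 3

Sorted (descending): 83, 83, 76, 70, 70
The 2 values of 83 occupy positions 1–2 → average rank (1+2)/2 = 1.5.
The 2 values of 70 occupy positions 4–5 → average rank (4+5)/2 = 4.5.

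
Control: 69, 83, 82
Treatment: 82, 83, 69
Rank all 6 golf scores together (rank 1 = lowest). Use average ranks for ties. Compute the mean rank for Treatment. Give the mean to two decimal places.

3.50

Sorted (ascending): 69, 69, 82, 82, 83, 83
The 2 values of 69 occupy positions 1–2 → average rank (1+2)/2 = 1.5.
The 2 values of 82 occupy positions 3–4 → average rank (3+4)/2 = 3.5.
The 2 values of 83 occupy positions 5–6 → average rank (5+6)/2 = 5.5.
Treatment values → pooled ranks: 82→3.5, 83→5.5, 69→1.5
Mean rank = (3.5 + 5.5 + 1.5) / 3 = 3.50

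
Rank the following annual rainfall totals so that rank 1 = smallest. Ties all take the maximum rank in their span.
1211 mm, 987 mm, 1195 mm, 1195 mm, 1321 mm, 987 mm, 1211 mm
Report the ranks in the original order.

Sorted (ascending): 987, 987, 1195, 1195, 1211, 1211, 1321
The 2 values of 987 occupy positions 1–2 → each gets rank 2.
The 2 values of 1195 occupy positions 3–4 → each gets rank 4.
The 2 values of 1211 occupy positions 5–6 → each gets rank 6.

6, 2, 4, 4, 7, 2, 6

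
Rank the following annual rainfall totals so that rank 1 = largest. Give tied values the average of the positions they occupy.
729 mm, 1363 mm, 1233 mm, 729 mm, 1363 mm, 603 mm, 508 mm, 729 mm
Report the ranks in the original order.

5, 1.5, 3, 5, 1.5, 7, 8, 5

Sorted (descending): 1363, 1363, 1233, 729, 729, 729, 603, 508
The 2 values of 1363 occupy positions 1–2 → average rank (1+2)/2 = 1.5.
The 3 values of 729 occupy positions 4–6 → average rank 5.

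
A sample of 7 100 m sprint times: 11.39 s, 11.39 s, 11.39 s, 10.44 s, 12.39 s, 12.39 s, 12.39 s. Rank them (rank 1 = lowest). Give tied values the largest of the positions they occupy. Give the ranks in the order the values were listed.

4, 4, 4, 1, 7, 7, 7

Sorted (ascending): 10.44, 11.39, 11.39, 11.39, 12.39, 12.39, 12.39
The 3 values of 11.39 occupy positions 2–4 → each gets rank 4.
The 3 values of 12.39 occupy positions 5–7 → each gets rank 7.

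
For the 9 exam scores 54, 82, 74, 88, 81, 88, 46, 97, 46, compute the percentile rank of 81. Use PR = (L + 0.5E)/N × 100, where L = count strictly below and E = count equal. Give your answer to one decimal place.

50.0

N = 9.
Strictly below 81: 4. Equal to 81: 1.
PR = (4 + 0.5·1)/9 × 100 = 50.0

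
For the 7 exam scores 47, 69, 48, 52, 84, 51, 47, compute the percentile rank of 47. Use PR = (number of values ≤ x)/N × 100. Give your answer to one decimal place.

N = 7.
Strictly below 47: 0. Equal to 47: 2.
PR = 2/7 × 100 = 28.6

28.6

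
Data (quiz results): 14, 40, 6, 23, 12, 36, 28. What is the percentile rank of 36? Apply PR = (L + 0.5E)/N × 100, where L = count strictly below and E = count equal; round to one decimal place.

78.6

N = 7.
Strictly below 36: 5. Equal to 36: 1.
PR = (5 + 0.5·1)/7 × 100 = 78.6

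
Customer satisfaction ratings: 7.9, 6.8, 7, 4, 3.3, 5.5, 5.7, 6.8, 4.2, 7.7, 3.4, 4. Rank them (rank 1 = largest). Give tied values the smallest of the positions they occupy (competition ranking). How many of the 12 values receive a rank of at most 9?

10

Sorted (descending): 7.9, 7.7, 7, 6.8, 6.8, 5.7, 5.5, 4.2, 4, 4, 3.4, 3.3
The 2 values of 6.8 occupy positions 4–5 → each gets rank 4.
The 2 values of 4 occupy positions 9–10 → each gets rank 9.
Ranks ≤ 9: {1, 2, 3, 4, 4, 6, 7, 8, 9, 9} → 10 values.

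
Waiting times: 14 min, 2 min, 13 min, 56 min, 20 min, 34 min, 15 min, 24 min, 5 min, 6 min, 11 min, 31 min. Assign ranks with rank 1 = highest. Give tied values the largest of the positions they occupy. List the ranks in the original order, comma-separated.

Sorted (descending): 56, 34, 31, 24, 20, 15, 14, 13, 11, 6, 5, 2
No ties — each value takes its position as its rank.

7, 12, 8, 1, 5, 2, 6, 4, 11, 10, 9, 3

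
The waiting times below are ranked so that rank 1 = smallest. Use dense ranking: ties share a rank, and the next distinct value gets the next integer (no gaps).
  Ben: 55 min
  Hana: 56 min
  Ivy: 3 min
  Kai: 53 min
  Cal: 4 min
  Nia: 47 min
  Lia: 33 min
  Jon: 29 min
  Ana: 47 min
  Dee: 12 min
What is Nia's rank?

6

Sorted (ascending): 3, 4, 12, 29, 33, 47, 47, 53, 55, 56
The 2 values of 47 share dense rank 6.
Remaining distinct values take the next consecutive integers.
Nia has value 47 min → rank 6.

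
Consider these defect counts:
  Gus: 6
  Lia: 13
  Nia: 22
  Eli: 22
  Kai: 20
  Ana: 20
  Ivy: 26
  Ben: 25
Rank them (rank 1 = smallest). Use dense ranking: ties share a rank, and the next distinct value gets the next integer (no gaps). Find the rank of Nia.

4

Sorted (ascending): 6, 13, 20, 20, 22, 22, 25, 26
The 2 values of 20 share dense rank 3.
The 2 values of 22 share dense rank 4.
Remaining distinct values take the next consecutive integers.
Nia has value 22 → rank 4.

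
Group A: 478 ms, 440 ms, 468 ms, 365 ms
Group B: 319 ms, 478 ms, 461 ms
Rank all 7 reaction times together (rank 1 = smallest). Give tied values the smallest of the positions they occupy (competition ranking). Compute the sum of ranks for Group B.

Sorted (ascending): 319, 365, 440, 461, 468, 478, 478
The 2 values of 478 occupy positions 6–7 → each gets rank 6.
Group B values → pooled ranks: 319→1, 478→6, 461→4
Rank sum = 1 + 6 + 4 = 11

11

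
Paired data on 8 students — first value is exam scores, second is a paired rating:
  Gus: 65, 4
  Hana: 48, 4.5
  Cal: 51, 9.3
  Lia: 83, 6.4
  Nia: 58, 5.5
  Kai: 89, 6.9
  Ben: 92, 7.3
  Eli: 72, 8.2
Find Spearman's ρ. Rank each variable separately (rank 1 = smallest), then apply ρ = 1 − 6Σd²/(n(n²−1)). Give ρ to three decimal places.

0.262

Ranks of variable 1: 4, 1, 2, 6, 3, 7, 8, 5
Ranks of variable 2: 1, 2, 8, 4, 3, 5, 6, 7
d = r₁ − r₂: 3, -1, -6, 2, 0, 2, 2, -2
d²: 9, 1, 36, 4, 0, 4, 4, 4; Σd² = 62
ρ = 1 − 6·62/(8·63) = 1 − 372/504 = 0.262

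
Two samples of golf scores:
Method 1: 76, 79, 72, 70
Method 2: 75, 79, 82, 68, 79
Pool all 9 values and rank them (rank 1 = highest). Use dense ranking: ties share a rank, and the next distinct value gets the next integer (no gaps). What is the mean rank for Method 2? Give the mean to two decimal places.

3.20

Sorted (descending): 82, 79, 79, 79, 76, 75, 72, 70, 68
The 3 values of 79 share dense rank 2.
Remaining distinct values take the next consecutive integers.
Method 2 values → pooled ranks: 75→4, 79→2, 82→1, 68→7, 79→2
Mean rank = (4 + 2 + 1 + 7 + 2) / 5 = 3.20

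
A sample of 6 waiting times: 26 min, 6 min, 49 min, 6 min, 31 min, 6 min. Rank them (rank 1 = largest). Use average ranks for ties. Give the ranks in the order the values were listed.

3, 5, 1, 5, 2, 5

Sorted (descending): 49, 31, 26, 6, 6, 6
The 3 values of 6 occupy positions 4–6 → average rank 5.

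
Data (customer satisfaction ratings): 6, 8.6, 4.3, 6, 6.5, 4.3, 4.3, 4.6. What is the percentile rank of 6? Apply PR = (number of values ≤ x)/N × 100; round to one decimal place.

N = 8.
Strictly below 6: 4. Equal to 6: 2.
PR = 6/8 × 100 = 75.0

75.0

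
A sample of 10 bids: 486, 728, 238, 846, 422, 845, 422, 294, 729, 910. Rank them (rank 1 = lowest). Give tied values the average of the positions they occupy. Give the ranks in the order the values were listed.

5, 6, 1, 9, 3.5, 8, 3.5, 2, 7, 10

Sorted (ascending): 238, 294, 422, 422, 486, 728, 729, 845, 846, 910
The 2 values of 422 occupy positions 3–4 → average rank (3+4)/2 = 3.5.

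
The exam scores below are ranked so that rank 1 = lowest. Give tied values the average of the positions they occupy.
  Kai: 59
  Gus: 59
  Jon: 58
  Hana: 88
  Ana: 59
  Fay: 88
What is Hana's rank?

Sorted (ascending): 58, 59, 59, 59, 88, 88
The 3 values of 59 occupy positions 2–4 → average rank 3.
The 2 values of 88 occupy positions 5–6 → average rank (5+6)/2 = 5.5.
Hana has value 88 → rank 5.5.

5.5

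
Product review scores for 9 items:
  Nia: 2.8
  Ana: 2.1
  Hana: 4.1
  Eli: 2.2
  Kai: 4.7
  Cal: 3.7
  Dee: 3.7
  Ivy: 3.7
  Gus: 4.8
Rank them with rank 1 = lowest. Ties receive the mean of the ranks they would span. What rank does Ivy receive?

Sorted (ascending): 2.1, 2.2, 2.8, 3.7, 3.7, 3.7, 4.1, 4.7, 4.8
The 3 values of 3.7 occupy positions 4–6 → average rank 5.
Ivy has value 3.7 → rank 5.

5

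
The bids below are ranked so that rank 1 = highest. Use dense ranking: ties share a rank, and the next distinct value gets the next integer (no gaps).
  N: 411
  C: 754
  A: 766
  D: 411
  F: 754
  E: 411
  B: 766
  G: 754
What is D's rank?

3

Sorted (descending): 766, 766, 754, 754, 754, 411, 411, 411
The 2 values of 766 share dense rank 1.
The 3 values of 754 share dense rank 2.
The 3 values of 411 share dense rank 3.
D has value 411 → rank 3.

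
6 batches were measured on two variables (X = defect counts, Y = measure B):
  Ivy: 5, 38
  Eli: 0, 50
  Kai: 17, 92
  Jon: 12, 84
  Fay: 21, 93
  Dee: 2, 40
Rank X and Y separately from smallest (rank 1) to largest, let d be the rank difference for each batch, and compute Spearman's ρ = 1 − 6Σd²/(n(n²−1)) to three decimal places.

Ranks of variable 1: 3, 1, 5, 4, 6, 2
Ranks of variable 2: 1, 3, 5, 4, 6, 2
d = r₁ − r₂: 2, -2, 0, 0, 0, 0
d²: 4, 4, 0, 0, 0, 0; Σd² = 8
ρ = 1 − 6·8/(6·35) = 1 − 48/210 = 0.771

0.771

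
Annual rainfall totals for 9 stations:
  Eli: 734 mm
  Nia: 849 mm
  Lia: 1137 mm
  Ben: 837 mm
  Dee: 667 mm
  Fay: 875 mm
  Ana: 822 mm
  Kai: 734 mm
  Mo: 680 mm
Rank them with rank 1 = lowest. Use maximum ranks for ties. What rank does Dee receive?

1

Sorted (ascending): 667, 680, 734, 734, 822, 837, 849, 875, 1137
The 2 values of 734 occupy positions 3–4 → each gets rank 4.
Dee has value 667 mm → rank 1.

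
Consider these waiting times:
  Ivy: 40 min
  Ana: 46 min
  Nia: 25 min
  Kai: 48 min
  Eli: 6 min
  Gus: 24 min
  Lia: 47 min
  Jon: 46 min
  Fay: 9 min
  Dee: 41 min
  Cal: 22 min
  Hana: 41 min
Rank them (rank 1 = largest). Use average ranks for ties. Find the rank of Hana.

5.5

Sorted (descending): 48, 47, 46, 46, 41, 41, 40, 25, 24, 22, 9, 6
The 2 values of 46 occupy positions 3–4 → average rank (3+4)/2 = 3.5.
The 2 values of 41 occupy positions 5–6 → average rank (5+6)/2 = 5.5.
Hana has value 41 min → rank 5.5.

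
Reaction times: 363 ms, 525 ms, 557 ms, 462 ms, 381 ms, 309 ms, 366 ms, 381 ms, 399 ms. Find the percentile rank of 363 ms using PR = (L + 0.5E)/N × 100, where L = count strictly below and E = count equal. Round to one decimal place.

16.7

N = 9.
Strictly below 363: 1. Equal to 363: 1.
PR = (1 + 0.5·1)/9 × 100 = 16.7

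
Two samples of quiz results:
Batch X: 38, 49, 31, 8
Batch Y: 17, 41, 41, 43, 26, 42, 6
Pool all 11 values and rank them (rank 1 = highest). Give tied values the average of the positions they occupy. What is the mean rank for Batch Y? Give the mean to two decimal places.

Sorted (descending): 49, 43, 42, 41, 41, 38, 31, 26, 17, 8, 6
The 2 values of 41 occupy positions 4–5 → average rank (4+5)/2 = 4.5.
Batch Y values → pooled ranks: 17→9, 41→4.5, 41→4.5, 43→2, 26→8, 42→3, 6→11
Mean rank = (9 + 4.5 + 4.5 + 2 + 8 + 3 + 11) / 7 = 6.00

6.00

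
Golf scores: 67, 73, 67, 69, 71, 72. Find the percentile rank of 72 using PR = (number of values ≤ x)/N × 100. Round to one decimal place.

83.3

N = 6.
Strictly below 72: 4. Equal to 72: 1.
PR = 5/6 × 100 = 83.3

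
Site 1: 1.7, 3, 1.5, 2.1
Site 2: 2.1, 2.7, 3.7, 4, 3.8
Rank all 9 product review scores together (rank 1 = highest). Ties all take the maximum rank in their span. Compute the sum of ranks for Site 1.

Sorted (descending): 4, 3.8, 3.7, 3, 2.7, 2.1, 2.1, 1.7, 1.5
The 2 values of 2.1 occupy positions 6–7 → each gets rank 7.
Site 1 values → pooled ranks: 1.7→8, 3→4, 1.5→9, 2.1→7
Rank sum = 8 + 4 + 9 + 7 = 28

28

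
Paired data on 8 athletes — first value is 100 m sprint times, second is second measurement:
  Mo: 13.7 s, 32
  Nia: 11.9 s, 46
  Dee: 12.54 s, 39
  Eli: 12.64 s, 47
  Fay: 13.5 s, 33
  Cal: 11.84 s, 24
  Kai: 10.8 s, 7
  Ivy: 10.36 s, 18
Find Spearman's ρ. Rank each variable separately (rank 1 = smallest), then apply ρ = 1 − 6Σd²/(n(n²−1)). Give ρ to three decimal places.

Ranks of variable 1: 8, 4, 5, 6, 7, 3, 2, 1
Ranks of variable 2: 4, 7, 6, 8, 5, 3, 1, 2
d = r₁ − r₂: 4, -3, -1, -2, 2, 0, 1, -1
d²: 16, 9, 1, 4, 4, 0, 1, 1; Σd² = 36
ρ = 1 − 6·36/(8·63) = 1 − 216/504 = 0.571

0.571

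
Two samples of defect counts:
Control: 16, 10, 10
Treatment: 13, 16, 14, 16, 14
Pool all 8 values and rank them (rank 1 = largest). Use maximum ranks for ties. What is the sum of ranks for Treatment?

Sorted (descending): 16, 16, 16, 14, 14, 13, 10, 10
The 3 values of 16 occupy positions 1–3 → each gets rank 3.
The 2 values of 14 occupy positions 4–5 → each gets rank 5.
The 2 values of 10 occupy positions 7–8 → each gets rank 8.
Treatment values → pooled ranks: 13→6, 16→3, 14→5, 16→3, 14→5
Rank sum = 6 + 3 + 5 + 3 + 5 = 22

22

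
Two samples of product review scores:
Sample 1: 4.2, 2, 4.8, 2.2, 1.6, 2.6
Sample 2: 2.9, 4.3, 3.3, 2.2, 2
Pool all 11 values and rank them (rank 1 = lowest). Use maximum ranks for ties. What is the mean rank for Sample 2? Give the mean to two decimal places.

Sorted (ascending): 1.6, 2, 2, 2.2, 2.2, 2.6, 2.9, 3.3, 4.2, 4.3, 4.8
The 2 values of 2 occupy positions 2–3 → each gets rank 3.
The 2 values of 2.2 occupy positions 4–5 → each gets rank 5.
Sample 2 values → pooled ranks: 2.9→7, 4.3→10, 3.3→8, 2.2→5, 2→3
Mean rank = (7 + 10 + 8 + 5 + 3) / 5 = 6.60

6.60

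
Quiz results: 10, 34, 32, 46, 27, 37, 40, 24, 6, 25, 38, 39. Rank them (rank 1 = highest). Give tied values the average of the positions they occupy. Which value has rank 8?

Sorted (descending): 46, 40, 39, 38, 37, 34, 32, 27, 25, 24, 10, 6
No ties — each value takes its position as its rank.
Rank 8 → value 27.

27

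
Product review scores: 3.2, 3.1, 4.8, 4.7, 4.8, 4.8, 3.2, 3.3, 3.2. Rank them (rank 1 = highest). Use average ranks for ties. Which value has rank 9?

Sorted (descending): 4.8, 4.8, 4.8, 4.7, 3.3, 3.2, 3.2, 3.2, 3.1
The 3 values of 4.8 occupy positions 1–3 → average rank 2.
The 3 values of 3.2 occupy positions 6–8 → average rank 7.
Rank 9 → value 3.1.

3.1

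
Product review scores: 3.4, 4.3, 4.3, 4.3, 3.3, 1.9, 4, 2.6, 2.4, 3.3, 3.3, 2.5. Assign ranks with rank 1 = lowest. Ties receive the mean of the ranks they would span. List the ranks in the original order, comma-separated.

Sorted (ascending): 1.9, 2.4, 2.5, 2.6, 3.3, 3.3, 3.3, 3.4, 4, 4.3, 4.3, 4.3
The 3 values of 3.3 occupy positions 5–7 → average rank 6.
The 3 values of 4.3 occupy positions 10–12 → average rank 11.

8, 11, 11, 11, 6, 1, 9, 4, 2, 6, 6, 3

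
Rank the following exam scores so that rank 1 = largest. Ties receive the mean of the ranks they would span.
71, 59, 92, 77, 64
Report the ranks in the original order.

3, 5, 1, 2, 4

Sorted (descending): 92, 77, 71, 64, 59
No ties — each value takes its position as its rank.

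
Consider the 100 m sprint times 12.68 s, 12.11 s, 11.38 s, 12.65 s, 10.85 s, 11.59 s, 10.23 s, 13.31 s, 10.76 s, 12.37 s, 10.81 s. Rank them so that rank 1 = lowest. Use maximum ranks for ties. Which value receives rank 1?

10.23

Sorted (ascending): 10.23, 10.76, 10.81, 10.85, 11.38, 11.59, 12.11, 12.37, 12.65, 12.68, 13.31
No ties — each value takes its position as its rank.
Rank 1 → value 10.23.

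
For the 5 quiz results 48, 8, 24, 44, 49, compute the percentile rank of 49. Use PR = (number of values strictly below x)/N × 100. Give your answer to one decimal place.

N = 5.
Strictly below 49: 4. Equal to 49: 1.
PR = 4/5 × 100 = 80.0

80.0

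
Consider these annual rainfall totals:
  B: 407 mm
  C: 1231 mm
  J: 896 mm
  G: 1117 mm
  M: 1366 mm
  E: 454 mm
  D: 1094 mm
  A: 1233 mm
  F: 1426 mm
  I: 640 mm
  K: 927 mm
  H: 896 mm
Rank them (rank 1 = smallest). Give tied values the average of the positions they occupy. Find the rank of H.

4.5

Sorted (ascending): 407, 454, 640, 896, 896, 927, 1094, 1117, 1231, 1233, 1366, 1426
The 2 values of 896 occupy positions 4–5 → average rank (4+5)/2 = 4.5.
H has value 896 mm → rank 4.5.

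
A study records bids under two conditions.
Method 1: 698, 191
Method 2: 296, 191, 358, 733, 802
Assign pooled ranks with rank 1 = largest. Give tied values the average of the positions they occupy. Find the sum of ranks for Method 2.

18.5

Sorted (descending): 802, 733, 698, 358, 296, 191, 191
The 2 values of 191 occupy positions 6–7 → average rank (6+7)/2 = 6.5.
Method 2 values → pooled ranks: 296→5, 191→6.5, 358→4, 733→2, 802→1
Rank sum = 5 + 6.5 + 4 + 2 + 1 = 18.5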